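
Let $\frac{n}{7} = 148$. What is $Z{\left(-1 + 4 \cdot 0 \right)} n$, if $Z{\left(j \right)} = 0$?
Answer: $0$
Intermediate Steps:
$n = 1036$ ($n = 7 \cdot 148 = 1036$)
$Z{\left(-1 + 4 \cdot 0 \right)} n = 0 \cdot 1036 = 0$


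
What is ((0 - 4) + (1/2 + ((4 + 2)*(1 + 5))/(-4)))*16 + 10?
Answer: -190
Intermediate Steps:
((0 - 4) + (1/2 + ((4 + 2)*(1 + 5))/(-4)))*16 + 10 = (-4 + (1*(1/2) + (6*6)*(-1/4)))*16 + 10 = (-4 + (1/2 + 36*(-1/4)))*16 + 10 = (-4 + (1/2 - 9))*16 + 10 = (-4 - 17/2)*16 + 10 = -25/2*16 + 10 = -200 + 10 = -190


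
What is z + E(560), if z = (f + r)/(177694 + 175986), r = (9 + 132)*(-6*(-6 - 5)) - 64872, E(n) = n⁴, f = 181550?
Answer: 2173915340807874/22105 ≈ 9.8345e+10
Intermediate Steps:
r = -55566 (r = 141*(-6*(-11)) - 64872 = 141*66 - 64872 = 9306 - 64872 = -55566)
z = 7874/22105 (z = (181550 - 55566)/(177694 + 175986) = 125984/353680 = 125984*(1/353680) = 7874/22105 ≈ 0.35621)
z + E(560) = 7874/22105 + 560⁴ = 7874/22105 + 98344960000 = 2173915340807874/22105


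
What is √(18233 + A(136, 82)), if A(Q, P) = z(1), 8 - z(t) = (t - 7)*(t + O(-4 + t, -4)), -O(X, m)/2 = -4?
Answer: √18295 ≈ 135.26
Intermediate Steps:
O(X, m) = 8 (O(X, m) = -2*(-4) = 8)
z(t) = 8 - (-7 + t)*(8 + t) (z(t) = 8 - (t - 7)*(t + 8) = 8 - (-7 + t)*(8 + t))
A(Q, P) = 62 (A(Q, P) = 64 - 1*1 - 1*1² = 64 - 1 - 1*1 = 64 - 1 - 1 = 62)
√(18233 + A(136, 82)) = √(18233 + 62) = √18295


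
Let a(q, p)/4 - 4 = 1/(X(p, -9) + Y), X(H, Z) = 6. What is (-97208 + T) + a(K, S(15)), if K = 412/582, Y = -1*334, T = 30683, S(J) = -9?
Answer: -5453739/82 ≈ -66509.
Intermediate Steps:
Y = -334
K = 206/291 (K = 412*(1/582) = 206/291 ≈ 0.70790)
a(q, p) = 1311/82 (a(q, p) = 16 + 4/(6 - 334) = 16 + 4/(-328) = 16 + 4*(-1/328) = 16 - 1/82 = 1311/82)
(-97208 + T) + a(K, S(15)) = (-97208 + 30683) + 1311/82 = -66525 + 1311/82 = -5453739/82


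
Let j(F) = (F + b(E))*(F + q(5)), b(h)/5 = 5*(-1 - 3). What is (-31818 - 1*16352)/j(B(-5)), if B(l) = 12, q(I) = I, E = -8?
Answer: 24085/748 ≈ 32.199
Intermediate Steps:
b(h) = -100 (b(h) = 5*(5*(-1 - 3)) = 5*(5*(-4)) = 5*(-20) = -100)
j(F) = (-100 + F)*(5 + F) (j(F) = (F - 100)*(F + 5) = (-100 + F)*(5 + F))
(-31818 - 1*16352)/j(B(-5)) = (-31818 - 1*16352)/(-500 + 12**2 - 95*12) = (-31818 - 16352)/(-500 + 144 - 1140) = -48170/(-1496) = -48170*(-1/1496) = 24085/748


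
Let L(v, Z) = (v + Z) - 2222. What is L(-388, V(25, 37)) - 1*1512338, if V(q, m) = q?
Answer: -1514923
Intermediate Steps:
L(v, Z) = -2222 + Z + v (L(v, Z) = (Z + v) - 2222 = -2222 + Z + v)
L(-388, V(25, 37)) - 1*1512338 = (-2222 + 25 - 388) - 1*1512338 = -2585 - 1512338 = -1514923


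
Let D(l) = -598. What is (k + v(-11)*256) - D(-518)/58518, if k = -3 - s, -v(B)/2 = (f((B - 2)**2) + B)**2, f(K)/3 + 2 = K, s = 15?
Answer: -3596844507163/29259 ≈ -1.2293e+8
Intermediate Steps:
f(K) = -6 + 3*K
v(B) = -2*(-6 + B + 3*(-2 + B)**2)**2 (v(B) = -2*((-6 + 3*(B - 2)**2) + B)**2 = -2*((-6 + 3*(-2 + B)**2) + B)**2 = -2*(-6 + B + 3*(-2 + B)**2)**2)
k = -18 (k = -3 - 1*15 = -3 - 15 = -18)
(k + v(-11)*256) - D(-518)/58518 = (-18 - 2*(-6 - 11 + 3*(-2 - 11)**2)**2*256) - (-598)/58518 = (-18 - 2*(-6 - 11 + 3*(-13)**2)**2*256) - (-598)/58518 = (-18 - 2*(-6 - 11 + 3*169)**2*256) - 1*(-299/29259) = (-18 - 2*(-6 - 11 + 507)**2*256) + 299/29259 = (-18 - 2*490**2*256) + 299/29259 = (-18 - 2*240100*256) + 299/29259 = (-18 - 480200*256) + 299/29259 = (-18 - 122931200) + 299/29259 = -122931218 + 299/29259 = -3596844507163/29259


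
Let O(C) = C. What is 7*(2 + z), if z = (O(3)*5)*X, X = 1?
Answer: 119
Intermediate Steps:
z = 15 (z = (3*5)*1 = 15*1 = 15)
7*(2 + z) = 7*(2 + 15) = 7*17 = 119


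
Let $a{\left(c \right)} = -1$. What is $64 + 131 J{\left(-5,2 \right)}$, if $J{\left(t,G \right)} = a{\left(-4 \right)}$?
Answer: $-67$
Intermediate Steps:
$J{\left(t,G \right)} = -1$
$64 + 131 J{\left(-5,2 \right)} = 64 + 131 \left(-1\right) = 64 - 131 = -67$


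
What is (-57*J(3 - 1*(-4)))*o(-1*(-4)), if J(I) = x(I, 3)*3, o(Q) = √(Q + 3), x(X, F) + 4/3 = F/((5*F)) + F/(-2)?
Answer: 4503*√7/10 ≈ 1191.4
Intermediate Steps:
x(X, F) = -17/15 - F/2 (x(X, F) = -4/3 + (F/((5*F)) + F/(-2)) = -4/3 + (F*(1/(5*F)) + F*(-½)) = -4/3 + (⅕ - F/2) = -17/15 - F/2)
o(Q) = √(3 + Q)
J(I) = -79/10 (J(I) = (-17/15 - ½*3)*3 = (-17/15 - 3/2)*3 = -79/30*3 = -79/10)
(-57*J(3 - 1*(-4)))*o(-1*(-4)) = (-57*(-79/10))*√(3 - 1*(-4)) = 4503*√(3 + 4)/10 = 4503*√7/10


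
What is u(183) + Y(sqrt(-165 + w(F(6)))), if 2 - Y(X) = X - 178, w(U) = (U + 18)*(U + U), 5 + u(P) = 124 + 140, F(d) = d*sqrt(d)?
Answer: 439 - sqrt(267 + 216*sqrt(6)) ≈ 410.79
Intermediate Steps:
F(d) = d**(3/2)
u(P) = 259 (u(P) = -5 + (124 + 140) = -5 + 264 = 259)
w(U) = 2*U*(18 + U) (w(U) = (18 + U)*(2*U) = 2*U*(18 + U))
Y(X) = 180 - X (Y(X) = 2 - (X - 178) = 2 - (-178 + X) = 2 + (178 - X) = 180 - X)
u(183) + Y(sqrt(-165 + w(F(6)))) = 259 + (180 - sqrt(-165 + 2*6**(3/2)*(18 + 6**(3/2)))) = 259 + (180 - sqrt(-165 + 2*(6*sqrt(6))*(18 + 6*sqrt(6)))) = 259 + (180 - sqrt(-165 + 12*sqrt(6)*(18 + 6*sqrt(6)))) = 439 - sqrt(-165 + 12*sqrt(6)*(18 + 6*sqrt(6)))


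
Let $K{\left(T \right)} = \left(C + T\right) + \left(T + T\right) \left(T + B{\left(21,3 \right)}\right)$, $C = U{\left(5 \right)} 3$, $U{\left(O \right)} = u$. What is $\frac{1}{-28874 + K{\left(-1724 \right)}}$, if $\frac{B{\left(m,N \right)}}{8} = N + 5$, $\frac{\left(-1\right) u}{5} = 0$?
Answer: $\frac{1}{5693082} \approx 1.7565 \cdot 10^{-7}$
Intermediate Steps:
$u = 0$ ($u = \left(-5\right) 0 = 0$)
$B{\left(m,N \right)} = 40 + 8 N$ ($B{\left(m,N \right)} = 8 \left(N + 5\right) = 8 \left(5 + N\right) = 40 + 8 N$)
$U{\left(O \right)} = 0$
$C = 0$ ($C = 0 \cdot 3 = 0$)
$K{\left(T \right)} = T + 2 T \left(64 + T\right)$ ($K{\left(T \right)} = \left(0 + T\right) + \left(T + T\right) \left(T + \left(40 + 8 \cdot 3\right)\right) = T + 2 T \left(T + \left(40 + 24\right)\right) = T + 2 T \left(T + 64\right) = T + 2 T \left(64 + T\right)$)
$\frac{1}{-28874 + K{\left(-1724 \right)}} = \frac{1}{-28874 - 1724 \left(129 + 2 \left(-1724\right)\right)} = \frac{1}{-28874 - 1724 \left(129 - 3448\right)} = \frac{1}{-28874 - -5721956} = \frac{1}{-28874 + 5721956} = \frac{1}{5693082}$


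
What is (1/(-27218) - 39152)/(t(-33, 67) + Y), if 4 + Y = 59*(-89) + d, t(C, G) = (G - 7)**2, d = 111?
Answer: 1065639137/42024592 ≈ 25.358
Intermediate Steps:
t(C, G) = (-7 + G)**2
Y = -5144 (Y = -4 + (59*(-89) + 111) = -4 + (-5251 + 111) = -4 - 5140 = -5144)
(1/(-27218) - 39152)/(t(-33, 67) + Y) = (1/(-27218) - 39152)/((-7 + 67)**2 - 5144) = (-1/27218 - 39152)/(60**2 - 5144) = -1065639137/(27218*(3600 - 5144)) = -1065639137/27218/(-1544) = -1065639137/27218*(-1/1544) = 1065639137/42024592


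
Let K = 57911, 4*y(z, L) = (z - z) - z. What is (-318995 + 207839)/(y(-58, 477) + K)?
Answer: -74104/38617 ≈ -1.9189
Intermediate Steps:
y(z, L) = -z/4 (y(z, L) = ((z - z) - z)/4 = (0 - z)/4 = (-z)/4 = -z/4)
(-318995 + 207839)/(y(-58, 477) + K) = (-318995 + 207839)/(-¼*(-58) + 57911) = -111156/(29/2 + 57911) = -111156/115851/2 = -111156*2/115851 = -74104/38617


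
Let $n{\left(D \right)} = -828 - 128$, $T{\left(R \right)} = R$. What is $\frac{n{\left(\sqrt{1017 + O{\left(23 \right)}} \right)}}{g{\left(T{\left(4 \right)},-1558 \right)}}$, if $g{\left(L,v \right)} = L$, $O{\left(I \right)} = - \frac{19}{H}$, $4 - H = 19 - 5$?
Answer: $-239$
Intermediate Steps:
$H = -10$ ($H = 4 - \left(19 - 5\right) = 4 - 14 = -10$)
$O{\left(I \right)} = \frac{19}{10}$ ($O{\left(I \right)} = - \frac{19}{-10} = \left(-19\right) \left(- \frac{1}{10}\right) = \frac{19}{10}$)
$n{\left(D \right)} = -956$ ($n{\left(D \right)} = -828 - 128 = -956$)
$\frac{n{\left(\sqrt{1017 + O{\left(23 \right)}} \right)}}{g{\left(T{\left(4 \right)},-1558 \right)}} = - \frac{956}{4} = \left(-956\right) \frac{1}{4} = -239$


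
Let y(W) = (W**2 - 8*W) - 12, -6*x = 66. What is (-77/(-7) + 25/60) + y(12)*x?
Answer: -4615/12 ≈ -384.58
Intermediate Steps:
x = -11 (x = -1/6*66 = -11)
y(W) = -12 + W**2 - 8*W
(-77/(-7) + 25/60) + y(12)*x = (-77/(-7) + 25/60) + (-12 + 12**2 - 8*12)*(-11) = (-77*(-1/7) + 25*(1/60)) + (-12 + 144 - 96)*(-11) = (11 + 5/12) + 36*(-11) = 137/12 - 396 = -4615/12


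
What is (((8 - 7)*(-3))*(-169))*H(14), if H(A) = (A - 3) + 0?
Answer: 5577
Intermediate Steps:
H(A) = -3 + A (H(A) = (-3 + A) + 0 = -3 + A)
(((8 - 7)*(-3))*(-169))*H(14) = (((8 - 7)*(-3))*(-169))*(-3 + 14) = ((1*(-3))*(-169))*11 = -3*(-169)*11 = 507*11 = 5577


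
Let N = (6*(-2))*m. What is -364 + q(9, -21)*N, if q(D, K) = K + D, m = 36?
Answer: 4820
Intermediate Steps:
q(D, K) = D + K
N = -432 (N = (6*(-2))*36 = -12*36 = -432)
-364 + q(9, -21)*N = -364 + (9 - 21)*(-432) = -364 - 12*(-432) = -364 + 5184 = 4820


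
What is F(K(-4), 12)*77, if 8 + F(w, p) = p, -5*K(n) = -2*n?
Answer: 308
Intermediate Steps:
K(n) = 2*n/5 (K(n) = -(-2)*n/5 = 2*n/5)
F(w, p) = -8 + p
F(K(-4), 12)*77 = (-8 + 12)*77 = 4*77 = 308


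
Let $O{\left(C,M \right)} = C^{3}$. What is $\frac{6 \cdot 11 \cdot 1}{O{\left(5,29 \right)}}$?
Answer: $\frac{66}{125} \approx 0.528$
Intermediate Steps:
$\frac{6 \cdot 11 \cdot 1}{O{\left(5,29 \right)}} = \frac{6 \cdot 11 \cdot 1}{5^{3}} = \frac{66 \cdot 1}{125} = 66 \cdot \frac{1}{125} = \frac{66}{125}$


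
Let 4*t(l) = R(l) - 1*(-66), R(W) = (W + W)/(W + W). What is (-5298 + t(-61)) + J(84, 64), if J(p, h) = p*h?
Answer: 379/4 ≈ 94.750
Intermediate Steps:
J(p, h) = h*p
R(W) = 1 (R(W) = (2*W)/((2*W)) = (2*W)*(1/(2*W)) = 1)
t(l) = 67/4 (t(l) = (1 - 1*(-66))/4 = (1 + 66)/4 = (1/4)*67 = 67/4)
(-5298 + t(-61)) + J(84, 64) = (-5298 + 67/4) + 64*84 = -21125/4 + 5376 = 379/4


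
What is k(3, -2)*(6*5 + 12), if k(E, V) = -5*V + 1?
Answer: 462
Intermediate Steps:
k(E, V) = 1 - 5*V
k(3, -2)*(6*5 + 12) = (1 - 5*(-2))*(6*5 + 12) = (1 + 10)*(30 + 12) = 11*42 = 462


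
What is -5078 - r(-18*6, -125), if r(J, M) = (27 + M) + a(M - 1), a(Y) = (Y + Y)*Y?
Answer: -36732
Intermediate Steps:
a(Y) = 2*Y² (a(Y) = (2*Y)*Y = 2*Y²)
r(J, M) = 27 + M + 2*(-1 + M)² (r(J, M) = (27 + M) + 2*(M - 1)² = (27 + M) + 2*(-1 + M)² = 27 + M + 2*(-1 + M)²)
-5078 - r(-18*6, -125) = -5078 - (27 - 125 + 2*(-1 - 125)²) = -5078 - (27 - 125 + 2*(-126)²) = -5078 - (27 - 125 + 2*15876) = -5078 - (27 - 125 + 31752) = -5078 - 1*31654 = -5078 - 31654 = -36732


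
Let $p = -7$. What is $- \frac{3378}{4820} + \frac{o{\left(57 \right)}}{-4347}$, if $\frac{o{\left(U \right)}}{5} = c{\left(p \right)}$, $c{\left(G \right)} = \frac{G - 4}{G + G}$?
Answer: $- \frac{25730428}{36666945} \approx -0.70173$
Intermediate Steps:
$c{\left(G \right)} = \frac{-4 + G}{2 G}$
$o{\left(U \right)} = \frac{55}{14}$ ($o{\left(U \right)} = 5 \frac{-4 - 7}{2 \left(-7\right)} = 5 \cdot \frac{1}{2} \left(- \frac{1}{7}\right) \left(-11\right) = 5 \cdot \frac{11}{14} = \frac{55}{14}$)
$- \frac{3378}{4820} + \frac{o{\left(57 \right)}}{-4347} = - \frac{3378}{4820} + \frac{55}{14 \left(-4347\right)} = \left(-3378\right) \frac{1}{4820} + \frac{55}{14} \left(- \frac{1}{4347}\right) = - \frac{1689}{2410} - \frac{55}{60858} = - \frac{25730428}{36666945}$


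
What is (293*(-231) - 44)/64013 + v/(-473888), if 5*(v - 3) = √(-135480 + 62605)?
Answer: -32095204615/30334992544 - I*√2915/473888 ≈ -1.058 - 0.00011393*I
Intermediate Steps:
v = 3 + I*√2915 (v = 3 + √(-135480 + 62605)/5 = 3 + √(-72875)/5 = 3 + (5*I*√2915)/5 = 3 + I*√2915 ≈ 3.0 + 53.991*I)
(293*(-231) - 44)/64013 + v/(-473888) = (293*(-231) - 44)/64013 + (3 + I*√2915)/(-473888) = (-67683 - 44)*(1/64013) + (3 + I*√2915)*(-1/473888) = -67727*1/64013 + (-3/473888 - I*√2915/473888) = -67727/64013 + (-3/473888 - I*√2915/473888) = -32095204615/30334992544 - I*√2915/473888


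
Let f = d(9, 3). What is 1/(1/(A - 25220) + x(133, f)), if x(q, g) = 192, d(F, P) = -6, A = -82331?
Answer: 107551/20649791 ≈ 0.0052083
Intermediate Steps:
f = -6
1/(1/(A - 25220) + x(133, f)) = 1/(1/(-82331 - 25220) + 192) = 1/(1/(-107551) + 192) = 1/(-1/107551 + 192) = 1/(20649791/107551) = 107551/20649791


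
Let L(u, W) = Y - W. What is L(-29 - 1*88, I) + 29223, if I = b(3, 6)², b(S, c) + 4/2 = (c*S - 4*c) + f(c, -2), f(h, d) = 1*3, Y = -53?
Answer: 29145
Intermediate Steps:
f(h, d) = 3
b(S, c) = 1 - 4*c + S*c (b(S, c) = -2 + ((c*S - 4*c) + 3) = -2 + ((S*c - 4*c) + 3) = -2 + ((-4*c + S*c) + 3) = -2 + (3 - 4*c + S*c) = 1 - 4*c + S*c)
I = 25 (I = (1 - 4*6 + 3*6)² = (1 - 24 + 18)² = (-5)² = 25)
L(u, W) = -53 - W
L(-29 - 1*88, I) + 29223 = (-53 - 1*25) + 29223 = (-53 - 25) + 29223 = -78 + 29223 = 29145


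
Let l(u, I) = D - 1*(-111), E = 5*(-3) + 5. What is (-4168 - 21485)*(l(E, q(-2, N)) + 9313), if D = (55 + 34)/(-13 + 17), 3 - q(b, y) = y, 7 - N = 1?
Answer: -969298605/4 ≈ -2.4232e+8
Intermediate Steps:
N = 6 (N = 7 - 1*1 = 7 - 1 = 6)
E = -10 (E = -15 + 5 = -10)
q(b, y) = 3 - y
D = 89/4 ≈ 22.250
l(u, I) = 533/4 (l(u, I) = 89/4 - 1*(-111) = 89/4 + 111 = 533/4)
(-4168 - 21485)*(l(E, q(-2, N)) + 9313) = (-4168 - 21485)*(533/4 + 9313) = -25653*37785/4 = -969298605/4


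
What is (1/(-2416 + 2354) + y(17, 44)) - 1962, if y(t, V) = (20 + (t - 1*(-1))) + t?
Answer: -118235/62 ≈ -1907.0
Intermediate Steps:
y(t, V) = 21 + 2*t (y(t, V) = (20 + (t + 1)) + t = (20 + (1 + t)) + t = (21 + t) + t = 21 + 2*t)
(1/(-2416 + 2354) + y(17, 44)) - 1962 = (1/(-2416 + 2354) + (21 + 2*17)) - 1962 = (1/(-62) + (21 + 34)) - 1962 = (-1/62 + 55) - 1962 = 3409/62 - 1962 = -118235/62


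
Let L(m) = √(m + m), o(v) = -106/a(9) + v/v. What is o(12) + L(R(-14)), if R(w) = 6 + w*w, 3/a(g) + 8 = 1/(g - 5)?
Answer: 1649/6 + 2*√101 ≈ 294.93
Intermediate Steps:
a(g) = 3/(-8 + 1/(-5 + g)) (a(g) = 3/(-8 + 1/(g - 5)) = 3/(-8 + 1/(-5 + g)))
o(v) = 1649/6 (o(v) = -106*(-41 + 8*9)/(3*(5 - 1*9)) + v/v = -106*(-41 + 72)/(3*(5 - 9)) + 1 = -106/(3*(-4)/31) + 1 = -106/(3*(1/31)*(-4)) + 1 = -106/(-12/31) + 1 = -106*(-31/12) + 1 = 1643/6 + 1 = 1649/6)
R(w) = 6 + w²
L(m) = √2*√m (L(m) = √(2*m) = √2*√m)
o(12) + L(R(-14)) = 1649/6 + √2*√(6 + (-14)²) = 1649/6 + √2*√(6 + 196) = 1649/6 + √2*√202 = 1649/6 + 2*√101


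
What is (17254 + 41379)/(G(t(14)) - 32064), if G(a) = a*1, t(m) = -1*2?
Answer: -58633/32066 ≈ -1.8285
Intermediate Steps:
t(m) = -2
G(a) = a
(17254 + 41379)/(G(t(14)) - 32064) = (17254 + 41379)/(-2 - 32064) = 58633/(-32066) = 58633*(-1/32066) = -58633/32066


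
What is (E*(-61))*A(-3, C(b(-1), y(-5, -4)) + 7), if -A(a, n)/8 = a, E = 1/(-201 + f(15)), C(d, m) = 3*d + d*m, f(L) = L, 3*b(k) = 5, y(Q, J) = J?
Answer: 244/31 ≈ 7.8710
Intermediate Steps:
b(k) = 5/3 (b(k) = (⅓)*5 = 5/3)
E = -1/186 (E = 1/(-201 + 15) = 1/(-186) = -1/186 ≈ -0.0053763)
A(a, n) = -8*a
(E*(-61))*A(-3, C(b(-1), y(-5, -4)) + 7) = (-1/186*(-61))*(-8*(-3)) = (61/186)*24 = 244/31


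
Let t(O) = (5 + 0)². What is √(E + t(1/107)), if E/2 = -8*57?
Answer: I*√887 ≈ 29.783*I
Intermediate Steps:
t(O) = 25 (t(O) = 5² = 25)
E = -912 (E = 2*(-8*57) = 2*(-456) = -912)
√(E + t(1/107)) = √(-912 + 25) = √(-887) = I*√887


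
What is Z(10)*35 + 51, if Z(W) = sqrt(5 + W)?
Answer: 51 + 35*sqrt(15) ≈ 186.55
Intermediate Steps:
Z(10)*35 + 51 = sqrt(5 + 10)*35 + 51 = sqrt(15)*35 + 51 = 35*sqrt(15) + 51 = 51 + 35*sqrt(15)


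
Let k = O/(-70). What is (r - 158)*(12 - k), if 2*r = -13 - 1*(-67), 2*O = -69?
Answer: -211041/140 ≈ -1507.4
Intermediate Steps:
O = -69/2 (O = (½)*(-69) = -69/2 ≈ -34.500)
r = 27 (r = (-13 - 1*(-67))/2 = (-13 + 67)/2 = (½)*54 = 27)
k = 69/140 (k = -69/2/(-70) = -69/2*(-1/70) = 69/140 ≈ 0.49286)
(r - 158)*(12 - k) = (27 - 158)*(12 - 1*69/140) = -131*(12 - 69/140) = -131*1611/140 = -211041/140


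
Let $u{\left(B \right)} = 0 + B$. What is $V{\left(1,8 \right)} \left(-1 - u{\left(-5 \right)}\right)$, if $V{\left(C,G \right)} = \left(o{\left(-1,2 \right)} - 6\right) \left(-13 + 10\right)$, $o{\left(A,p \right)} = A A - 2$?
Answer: $84$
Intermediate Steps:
$o{\left(A,p \right)} = -2 + A^{2}$ ($o{\left(A,p \right)} = A^{2} - 2 = -2 + A^{2}$)
$u{\left(B \right)} = B$
$V{\left(C,G \right)} = 21$ ($V{\left(C,G \right)} = \left(\left(-2 + \left(-1\right)^{2}\right) - 6\right) \left(-13 + 10\right) = \left(\left(-2 + 1\right) - 6\right) \left(-3\right) = \left(-1 - 6\right) \left(-3\right) = \left(-7\right) \left(-3\right) = 21$)
$V{\left(1,8 \right)} \left(-1 - u{\left(-5 \right)}\right) = 21 \left(-1 - -5\right) = 21 \left(-1 + 5\right) = 21 \cdot 4 = 84$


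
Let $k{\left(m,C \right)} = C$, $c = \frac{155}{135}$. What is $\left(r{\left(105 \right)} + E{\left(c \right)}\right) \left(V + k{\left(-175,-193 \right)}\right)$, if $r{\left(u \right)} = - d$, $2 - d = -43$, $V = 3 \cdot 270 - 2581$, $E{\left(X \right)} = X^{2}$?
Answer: $\frac{62541616}{729} \approx 85791.0$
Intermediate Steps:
$c = \frac{31}{27}$ ($c = 155 \cdot \frac{1}{135} = \frac{31}{27} \approx 1.1481$)
$V = -1771$ ($V = 810 - 2581 = -1771$)
$d = 45$ ($d = 2 - -43 = 2 + 43 = 45$)
$r{\left(u \right)} = -45$ ($r{\left(u \right)} = \left(-1\right) 45 = -45$)
$\left(r{\left(105 \right)} + E{\left(c \right)}\right) \left(V + k{\left(-175,-193 \right)}\right) = \left(-45 + \left(\frac{31}{27}\right)^{2}\right) \left(-1771 - 193\right) = \left(-45 + \frac{961}{729}\right) \left(-1964\right) = \left(- \frac{31844}{729}\right) \left(-1964\right) = \frac{62541616}{729}$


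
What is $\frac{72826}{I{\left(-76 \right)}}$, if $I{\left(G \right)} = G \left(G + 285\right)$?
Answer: $- \frac{36413}{7942} \approx -4.5849$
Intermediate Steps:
$I{\left(G \right)} = G \left(285 + G\right)$
$\frac{72826}{I{\left(-76 \right)}} = \frac{72826}{\left(-76\right) \left(285 - 76\right)} = \frac{72826}{\left(-76\right) 209} = \frac{72826}{-15884} = 72826 \left(- \frac{1}{15884}\right) = - \frac{36413}{7942}$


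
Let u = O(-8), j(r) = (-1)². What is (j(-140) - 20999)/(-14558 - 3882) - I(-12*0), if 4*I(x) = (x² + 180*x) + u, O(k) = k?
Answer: 28939/9220 ≈ 3.1387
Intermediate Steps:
j(r) = 1
u = -8
I(x) = -2 + 45*x + x²/4 (I(x) = ((x² + 180*x) - 8)/4 = (-8 + x² + 180*x)/4 = -2 + 45*x + x²/4)
(j(-140) - 20999)/(-14558 - 3882) - I(-12*0) = (1 - 20999)/(-14558 - 3882) - (-2 + 45*(-12*0) + (-12*0)²/4) = -20998/(-18440) - (-2 + 45*0 + (¼)*0²) = -20998*(-1/18440) - (-2 + 0 + (¼)*0) = 10499/9220 - (-2 + 0 + 0) = 10499/9220 - 1*(-2) = 10499/9220 + 2 = 28939/9220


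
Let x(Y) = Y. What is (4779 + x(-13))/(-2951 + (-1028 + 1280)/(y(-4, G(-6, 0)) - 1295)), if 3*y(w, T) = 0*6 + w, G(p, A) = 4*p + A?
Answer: -18534974/11477195 ≈ -1.6149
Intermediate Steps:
G(p, A) = A + 4*p
y(w, T) = w/3 (y(w, T) = (0*6 + w)/3 = (0 + w)/3 = w/3)
(4779 + x(-13))/(-2951 + (-1028 + 1280)/(y(-4, G(-6, 0)) - 1295)) = (4779 - 13)/(-2951 + (-1028 + 1280)/((⅓)*(-4) - 1295)) = 4766/(-2951 + 252/(-4/3 - 1295)) = 4766/(-2951 + 252/(-3889/3)) = 4766/(-2951 + 252*(-3/3889)) = 4766/(-2951 - 756/3889) = 4766/(-11477195/3889) = 4766*(-3889/11477195) = -18534974/11477195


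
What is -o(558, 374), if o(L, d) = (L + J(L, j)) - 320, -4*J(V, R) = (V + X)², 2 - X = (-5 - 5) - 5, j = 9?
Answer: 329673/4 ≈ 82418.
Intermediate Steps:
X = 17 (X = 2 - ((-5 - 5) - 5) = 2 - (-10 - 5) = 2 - 1*(-15) = 2 + 15 = 17)
J(V, R) = -(17 + V)²/4 (J(V, R) = -(V + 17)²/4 = -(17 + V)²/4)
o(L, d) = -320 + L - (17 + L)²/4 (o(L, d) = (L - (17 + L)²/4) - 320 = -320 + L - (17 + L)²/4)
-o(558, 374) = -(-320 + 558 - (17 + 558)²/4) = -(-320 + 558 - ¼*575²) = -(-320 + 558 - ¼*330625) = -(-320 + 558 - 330625/4) = -1*(-329673/4) = 329673/4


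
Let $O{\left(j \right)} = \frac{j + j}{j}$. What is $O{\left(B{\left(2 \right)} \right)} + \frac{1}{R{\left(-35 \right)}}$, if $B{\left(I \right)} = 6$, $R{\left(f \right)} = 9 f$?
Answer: $\frac{629}{315} \approx 1.9968$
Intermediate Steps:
$O{\left(j \right)} = 2$ ($O{\left(j \right)} = \frac{2 j}{j} = 2$)
$O{\left(B{\left(2 \right)} \right)} + \frac{1}{R{\left(-35 \right)}} = 2 + \frac{1}{9 \left(-35\right)} = 2 + \frac{1}{-315} = 2 - \frac{1}{315} = \frac{629}{315}$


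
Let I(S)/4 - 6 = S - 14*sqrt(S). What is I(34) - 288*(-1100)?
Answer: 316960 - 56*sqrt(34) ≈ 3.1663e+5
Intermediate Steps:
I(S) = 24 - 56*sqrt(S) + 4*S (I(S) = 24 + 4*(S - 14*sqrt(S)) = 24 + (-56*sqrt(S) + 4*S) = 24 - 56*sqrt(S) + 4*S)
I(34) - 288*(-1100) = (24 - 56*sqrt(34) + 4*34) - 288*(-1100) = (24 - 56*sqrt(34) + 136) + 316800 = (160 - 56*sqrt(34)) + 316800 = 316960 - 56*sqrt(34)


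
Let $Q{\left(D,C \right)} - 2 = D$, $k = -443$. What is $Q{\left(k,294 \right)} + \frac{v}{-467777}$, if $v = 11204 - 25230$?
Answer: $- \frac{206275631}{467777} \approx -440.97$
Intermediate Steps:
$Q{\left(D,C \right)} = 2 + D$
$v = -14026$ ($v = 11204 - 25230 = -14026$)
$Q{\left(k,294 \right)} + \frac{v}{-467777} = \left(2 - 443\right) - \frac{14026}{-467777} = -441 - - \frac{14026}{467777} = -441 + \frac{14026}{467777} = - \frac{206275631}{467777}$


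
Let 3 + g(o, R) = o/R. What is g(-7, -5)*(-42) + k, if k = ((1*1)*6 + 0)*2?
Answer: 396/5 ≈ 79.200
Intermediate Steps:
g(o, R) = -3 + o/R
k = 12 (k = (1*6 + 0)*2 = (6 + 0)*2 = 6*2 = 12)
g(-7, -5)*(-42) + k = (-3 - 7/(-5))*(-42) + 12 = (-3 - 7*(-⅕))*(-42) + 12 = (-3 + 7/5)*(-42) + 12 = -8/5*(-42) + 12 = 336/5 + 12 = 396/5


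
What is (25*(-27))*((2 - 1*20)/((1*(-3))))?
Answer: -4050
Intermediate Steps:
(25*(-27))*((2 - 1*20)/((1*(-3)))) = -675*(2 - 20)/(-3) = -(-12150)*(-1)/3 = -675*6 = -4050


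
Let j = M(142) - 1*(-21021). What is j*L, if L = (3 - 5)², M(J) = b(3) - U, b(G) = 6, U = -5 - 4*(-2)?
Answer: 84096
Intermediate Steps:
U = 3 (U = -5 + 8 = 3)
M(J) = 3 (M(J) = 6 - 1*3 = 6 - 3 = 3)
j = 21024 (j = 3 - 1*(-21021) = 3 + 21021 = 21024)
L = 4 (L = (-2)² = 4)
j*L = 21024*4 = 84096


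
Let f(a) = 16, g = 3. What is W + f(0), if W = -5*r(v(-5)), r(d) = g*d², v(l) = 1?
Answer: 1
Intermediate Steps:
r(d) = 3*d²
W = -15 (W = -15*1² = -15 ≈ -15.000)
W + f(0) = -15 + 16 = 1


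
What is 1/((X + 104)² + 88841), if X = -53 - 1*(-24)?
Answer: 1/94466 ≈ 1.0586e-5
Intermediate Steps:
X = -29 (X = -53 + 24 = -29)
1/((X + 104)² + 88841) = 1/((-29 + 104)² + 88841) = 1/(75² + 88841) = 1/(5625 + 88841) = 1/94466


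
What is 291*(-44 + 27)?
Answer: -4947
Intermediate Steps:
291*(-44 + 27) = 291*(-17) = -4947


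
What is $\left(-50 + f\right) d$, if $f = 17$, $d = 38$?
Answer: $-1254$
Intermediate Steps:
$\left(-50 + f\right) d = \left(-50 + 17\right) 38 = \left(-33\right) 38 = -1254$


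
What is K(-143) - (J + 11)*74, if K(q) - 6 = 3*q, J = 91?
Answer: -7971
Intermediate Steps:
K(q) = 6 + 3*q
K(-143) - (J + 11)*74 = (6 + 3*(-143)) - (91 + 11)*74 = (6 - 429) - 102*74 = -423 - 1*7548 = -423 - 7548 = -7971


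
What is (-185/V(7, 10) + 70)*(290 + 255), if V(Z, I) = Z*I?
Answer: 513935/14 ≈ 36710.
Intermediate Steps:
V(Z, I) = I*Z
(-185/V(7, 10) + 70)*(290 + 255) = (-185/(10*7) + 70)*(290 + 255) = (-185/70 + 70)*545 = (-185*1/70 + 70)*545 = (-37/14 + 70)*545 = (943/14)*545 = 513935/14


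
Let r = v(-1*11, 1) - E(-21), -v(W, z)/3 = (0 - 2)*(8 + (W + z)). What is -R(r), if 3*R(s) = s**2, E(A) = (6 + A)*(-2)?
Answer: -588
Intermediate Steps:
E(A) = -12 - 2*A
v(W, z) = 48 + 6*W + 6*z (v(W, z) = -3*(0 - 2)*(8 + (W + z)) = -(-6)*(8 + W + z) = -3*(-16 - 2*W - 2*z) = 48 + 6*W + 6*z)
r = -42 (r = (48 + 6*(-1*11) + 6*1) - (-12 - 2*(-21)) = (48 + 6*(-11) + 6) - (-12 + 42) = (48 - 66 + 6) - 1*30 = -12 - 30 = -42)
R(s) = s**2/3
-R(r) = -(-42)**2/3 = -1764/3 = -1*588 = -588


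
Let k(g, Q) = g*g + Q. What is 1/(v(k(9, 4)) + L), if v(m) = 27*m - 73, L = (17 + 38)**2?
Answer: 1/5247 ≈ 0.00019059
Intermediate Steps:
k(g, Q) = Q + g**2 (k(g, Q) = g**2 + Q = Q + g**2)
L = 3025 (L = 55**2 = 3025)
v(m) = -73 + 27*m
1/(v(k(9, 4)) + L) = 1/((-73 + 27*(4 + 9**2)) + 3025) = 1/((-73 + 27*(4 + 81)) + 3025) = 1/((-73 + 27*85) + 3025) = 1/((-73 + 2295) + 3025) = 1/(2222 + 3025) = 1/5247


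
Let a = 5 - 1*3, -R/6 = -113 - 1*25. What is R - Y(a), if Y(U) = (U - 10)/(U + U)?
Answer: 830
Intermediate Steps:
R = 828 (R = -6*(-113 - 1*25) = -6*(-113 - 25) = -6*(-138) = 828)
a = 2 (a = 5 - 3 = 2)
Y(U) = (-10 + U)/(2*U) (Y(U) = (-10 + U)/((2*U)) = (-10 + U)*(1/(2*U)) = (-10 + U)/(2*U))
R - Y(a) = 828 - (-10 + 2)/(2*2) = 828 - (-8)/(2*2) = 828 - 1*(-2) = 828 + 2 = 830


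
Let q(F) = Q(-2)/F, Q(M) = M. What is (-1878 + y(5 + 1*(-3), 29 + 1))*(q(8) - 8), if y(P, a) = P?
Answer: 15477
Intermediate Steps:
q(F) = -2/F
(-1878 + y(5 + 1*(-3), 29 + 1))*(q(8) - 8) = (-1878 + (5 + 1*(-3)))*(-2/8 - 8) = (-1878 + (5 - 3))*(-2*1/8 - 8) = (-1878 + 2)*(-1/4 - 8) = -1876*(-33/4) = 15477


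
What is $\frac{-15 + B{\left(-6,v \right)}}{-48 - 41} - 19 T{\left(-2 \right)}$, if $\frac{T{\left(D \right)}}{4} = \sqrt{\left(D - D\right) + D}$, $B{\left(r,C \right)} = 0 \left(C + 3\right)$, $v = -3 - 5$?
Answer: $\frac{15}{89} - 76 i \sqrt{2} \approx 0.16854 - 107.48 i$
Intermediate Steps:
$v = -8$
$B{\left(r,C \right)} = 0$ ($B{\left(r,C \right)} = 0 \left(3 + C\right) = 0$)
$T{\left(D \right)} = 4 \sqrt{D}$ ($T{\left(D \right)} = 4 \sqrt{\left(D - D\right) + D} = 4 \sqrt{0 + D} = 4 \sqrt{D}$)
$\frac{-15 + B{\left(-6,v \right)}}{-48 - 41} - 19 T{\left(-2 \right)} = \frac{-15 + 0}{-48 - 41} - 19 \cdot 4 \sqrt{-2} = - \frac{15}{-89} - 19 \cdot 4 i \sqrt{2} = \left(-15\right) \left(- \frac{1}{89}\right) - 19 \cdot 4 i \sqrt{2} = \frac{15}{89} - 76 i \sqrt{2}$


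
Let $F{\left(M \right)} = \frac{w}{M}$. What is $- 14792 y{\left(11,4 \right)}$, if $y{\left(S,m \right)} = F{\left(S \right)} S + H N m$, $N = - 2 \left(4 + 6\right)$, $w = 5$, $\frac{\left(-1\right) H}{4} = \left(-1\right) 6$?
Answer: $28326680$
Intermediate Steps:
$H = 24$ ($H = - 4 \left(\left(-1\right) 6\right) = \left(-4\right) \left(-6\right) = 24$)
$F{\left(M \right)} = \frac{5}{M}$
$N = -20$ ($N = \left(-2\right) 10 = -20$)
$y{\left(S,m \right)} = 5 - 480 m$ ($y{\left(S,m \right)} = \frac{5}{S} S + 24 \left(-20\right) m = 5 - 480 m$)
$- 14792 y{\left(11,4 \right)} = - 14792 \left(5 - 1920\right) = \left(-14792\right) \left(-1915\right) = 28326680$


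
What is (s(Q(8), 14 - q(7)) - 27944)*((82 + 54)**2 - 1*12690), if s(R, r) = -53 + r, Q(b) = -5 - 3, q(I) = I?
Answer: -162509940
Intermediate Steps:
Q(b) = -8
(s(Q(8), 14 - q(7)) - 27944)*((82 + 54)**2 - 1*12690) = ((-53 + (14 - 1*7)) - 27944)*((82 + 54)**2 - 1*12690) = ((-53 + (14 - 7)) - 27944)*(136**2 - 12690) = ((-53 + 7) - 27944)*(18496 - 12690) = (-46 - 27944)*5806 = -27990*5806 = -162509940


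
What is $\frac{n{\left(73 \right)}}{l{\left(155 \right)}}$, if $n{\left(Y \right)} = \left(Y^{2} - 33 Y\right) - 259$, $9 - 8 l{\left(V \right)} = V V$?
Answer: $- \frac{2661}{3002} \approx -0.88641$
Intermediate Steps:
$l{\left(V \right)} = \frac{9}{8} - \frac{V^{2}}{8}$ ($l{\left(V \right)} = \frac{9}{8} - \frac{V V}{8} = \frac{9}{8} - \frac{V^{2}}{8}$)
$n{\left(Y \right)} = -259 + Y^{2} - 33 Y$
$\frac{n{\left(73 \right)}}{l{\left(155 \right)}} = \frac{-259 + 73^{2} - 2409}{\frac{9}{8} - \frac{155^{2}}{8}} = \frac{-259 + 5329 - 2409}{\frac{9}{8} - \frac{24025}{8}} = \frac{2661}{\frac{9}{8} - \frac{24025}{8}} = \frac{2661}{-3002} = 2661 \left(- \frac{1}{3002}\right) = - \frac{2661}{3002}$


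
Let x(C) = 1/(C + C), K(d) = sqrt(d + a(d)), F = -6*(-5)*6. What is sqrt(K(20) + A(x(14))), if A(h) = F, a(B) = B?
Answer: sqrt(180 + 2*sqrt(10)) ≈ 13.650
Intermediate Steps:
F = 180 (F = 30*6 = 180)
K(d) = sqrt(2)*sqrt(d) (K(d) = sqrt(d + d) = sqrt(2*d) = sqrt(2)*sqrt(d))
x(C) = 1/(2*C)
A(h) = 180
sqrt(K(20) + A(x(14))) = sqrt(sqrt(2)*sqrt(20) + 180) = sqrt(sqrt(2)*(2*sqrt(5)) + 180) = sqrt(2*sqrt(10) + 180) = sqrt(180 + 2*sqrt(10))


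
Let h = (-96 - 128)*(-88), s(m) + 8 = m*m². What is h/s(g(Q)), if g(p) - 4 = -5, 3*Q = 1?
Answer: -19712/9 ≈ -2190.2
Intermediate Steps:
Q = ⅓ (Q = (⅓)*1 = ⅓ ≈ 0.33333)
g(p) = -1 (g(p) = 4 - 5 = -1)
s(m) = -8 + m³ (s(m) = -8 + m*m² = -8 + m³)
h = 19712 (h = -224*(-88) = 19712)
h/s(g(Q)) = 19712/(-8 + (-1)³) = 19712/(-8 - 1) = 19712/(-9) = 19712*(-⅑) = -19712/9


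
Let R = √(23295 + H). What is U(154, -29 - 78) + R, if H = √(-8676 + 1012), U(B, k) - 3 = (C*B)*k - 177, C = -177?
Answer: 2916432 + √(23295 + 4*I*√479) ≈ 2.9166e+6 + 0.28679*I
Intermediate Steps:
U(B, k) = -174 - 177*B*k (U(B, k) = 3 + ((-177*B)*k - 177) = 3 + (-177*B*k - 177) = 3 + (-177 - 177*B*k) = -174 - 177*B*k)
H = 4*I*√479 (H = √(-7664) = 4*I*√479 ≈ 87.544*I)
R = √(23295 + 4*I*√479) ≈ 152.63 + 0.2868*I
U(154, -29 - 78) + R = (-174 - 177*154*(-29 - 78)) + √(23295 + 4*I*√479) = (-174 - 177*154*(-107)) + √(23295 + 4*I*√479) = (-174 + 2916606) + √(23295 + 4*I*√479) = 2916432 + √(23295 + 4*I*√479)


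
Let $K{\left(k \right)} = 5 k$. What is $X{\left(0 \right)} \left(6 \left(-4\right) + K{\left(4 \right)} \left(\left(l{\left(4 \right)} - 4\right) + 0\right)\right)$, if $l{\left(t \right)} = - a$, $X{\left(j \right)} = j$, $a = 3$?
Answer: $0$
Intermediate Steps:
$l{\left(t \right)} = -3$ ($l{\left(t \right)} = \left(-1\right) 3 = -3$)
$X{\left(0 \right)} \left(6 \left(-4\right) + K{\left(4 \right)} \left(\left(l{\left(4 \right)} - 4\right) + 0\right)\right) = 0 \left(6 \left(-4\right) + 5 \cdot 4 \left(\left(-3 - 4\right) + 0\right)\right) = 0 \left(-24 + 20 \left(-7 + 0\right)\right) = 0 \left(-24 + 20 \left(-7\right)\right) = 0 \left(-24 - 140\right) = 0 \left(-164\right) = 0$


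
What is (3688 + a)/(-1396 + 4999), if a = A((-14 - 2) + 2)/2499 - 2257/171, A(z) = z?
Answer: 74778415/73317447 ≈ 1.0199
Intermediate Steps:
a = -268697/20349 (a = ((-14 - 2) + 2)/2499 - 2257/171 = (-16 + 2)*(1/2499) - 2257*1/171 = -14*1/2499 - 2257/171 = -2/357 - 2257/171 = -268697/20349 ≈ -13.204)
(3688 + a)/(-1396 + 4999) = (3688 - 268697/20349)/(-1396 + 4999) = (74778415/20349)/3603 = (74778415/20349)*(1/3603) = 74778415/73317447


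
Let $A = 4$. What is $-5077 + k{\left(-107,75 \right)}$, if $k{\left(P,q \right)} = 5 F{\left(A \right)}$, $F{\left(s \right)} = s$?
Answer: $-5057$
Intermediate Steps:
$k{\left(P,q \right)} = 20$ ($k{\left(P,q \right)} = 5 \cdot 4 = 20$)
$-5077 + k{\left(-107,75 \right)} = -5077 + 20 = -5057$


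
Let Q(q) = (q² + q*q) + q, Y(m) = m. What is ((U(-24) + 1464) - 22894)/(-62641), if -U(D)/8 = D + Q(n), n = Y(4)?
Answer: 21526/62641 ≈ 0.34364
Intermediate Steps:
n = 4
Q(q) = q + 2*q² (Q(q) = (q² + q²) + q = 2*q² + q = q + 2*q²)
U(D) = -288 - 8*D (U(D) = -8*(D + 4*(1 + 2*4)) = -8*(D + 4*(1 + 8)) = -8*(D + 4*9) = -8*(D + 36) = -8*(36 + D) = -288 - 8*D)
((U(-24) + 1464) - 22894)/(-62641) = (((-288 - 8*(-24)) + 1464) - 22894)/(-62641) = (((-288 + 192) + 1464) - 22894)*(-1/62641) = ((-96 + 1464) - 22894)*(-1/62641) = (1368 - 22894)*(-1/62641) = -21526*(-1/62641) = 21526/62641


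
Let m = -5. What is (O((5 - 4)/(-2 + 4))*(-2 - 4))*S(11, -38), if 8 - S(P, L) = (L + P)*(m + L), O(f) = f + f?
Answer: 6918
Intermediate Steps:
O(f) = 2*f
S(P, L) = 8 - (-5 + L)*(L + P) (S(P, L) = 8 - (L + P)*(-5 + L) = 8 - (-5 + L)*(L + P))
(O((5 - 4)/(-2 + 4))*(-2 - 4))*S(11, -38) = ((2*((5 - 4)/(-2 + 4)))*(-2 - 4))*(8 - 1*(-38)² + 5*(-38) + 5*11 - 1*(-38)*11) = ((2*(1/2))*(-6))*(8 - 1*1444 - 190 + 55 + 418) = ((2*(1*(½)))*(-6))*(8 - 1444 - 190 + 55 + 418) = ((2*(½))*(-6))*(-1153) = (1*(-6))*(-1153) = -6*(-1153) = 6918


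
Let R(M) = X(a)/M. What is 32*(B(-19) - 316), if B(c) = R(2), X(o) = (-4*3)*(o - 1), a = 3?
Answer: -10496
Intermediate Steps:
X(o) = 12 - 12*o (X(o) = -12*(-1 + o) = 12 - 12*o)
R(M) = -24/M (R(M) = (12 - 12*3)/M = (12 - 36)/M = -24/M)
B(c) = -12 (B(c) = -24/2 = -24*½ = -12)
32*(B(-19) - 316) = 32*(-12 - 316) = 32*(-328) = -10496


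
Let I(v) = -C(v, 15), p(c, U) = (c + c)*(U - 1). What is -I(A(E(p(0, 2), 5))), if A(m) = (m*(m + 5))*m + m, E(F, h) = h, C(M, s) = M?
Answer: 255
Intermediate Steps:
p(c, U) = 2*c*(-1 + U) (p(c, U) = (2*c)*(-1 + U) = 2*c*(-1 + U))
A(m) = m + m²*(5 + m) (A(m) = (m*(5 + m))*m + m = m²*(5 + m) + m = m + m²*(5 + m))
I(v) = -v
-I(A(E(p(0, 2), 5))) = -(-1)*5*(1 + 5² + 5*5) = -(-1)*5*(1 + 25 + 25) = -(-1)*5*51 = -(-1)*255 = -1*(-255) = 255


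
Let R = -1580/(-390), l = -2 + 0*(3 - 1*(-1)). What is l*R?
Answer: -316/39 ≈ -8.1026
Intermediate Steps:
l = -2 (l = -2 + 0*(3 + 1) = -2 + 0*4 = -2 + 0 = -2)
R = 158/39 (R = -1580*(-1/390) = 158/39 ≈ 4.0513)
l*R = -2*158/39 = -316/39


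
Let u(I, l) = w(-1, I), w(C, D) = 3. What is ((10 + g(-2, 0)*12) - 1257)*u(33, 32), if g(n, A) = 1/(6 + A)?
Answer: -3735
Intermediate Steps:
u(I, l) = 3
((10 + g(-2, 0)*12) - 1257)*u(33, 32) = ((10 + 12/(6 + 0)) - 1257)*3 = ((10 + 12/6) - 1257)*3 = ((10 + (⅙)*12) - 1257)*3 = ((10 + 2) - 1257)*3 = (12 - 1257)*3 = -1245*3 = -3735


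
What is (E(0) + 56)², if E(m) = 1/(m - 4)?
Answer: 49729/16 ≈ 3108.1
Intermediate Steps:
E(m) = 1/(-4 + m)
(E(0) + 56)² = (1/(-4 + 0) + 56)² = (1/(-4) + 56)² = (-¼ + 56)² = (223/4)² = 49729/16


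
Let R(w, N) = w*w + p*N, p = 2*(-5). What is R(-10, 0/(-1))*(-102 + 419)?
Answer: 31700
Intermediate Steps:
p = -10
R(w, N) = w**2 - 10*N (R(w, N) = w*w - 10*N = w**2 - 10*N)
R(-10, 0/(-1))*(-102 + 419) = ((-10)**2 - 0/(-1))*(-102 + 419) = (100 - 0*(-1))*317 = (100 - 10*0)*317 = (100 + 0)*317 = 100*317 = 31700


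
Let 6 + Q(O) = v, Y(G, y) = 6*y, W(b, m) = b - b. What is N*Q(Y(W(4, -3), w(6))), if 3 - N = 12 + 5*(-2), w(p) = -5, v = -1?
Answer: -7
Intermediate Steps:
W(b, m) = 0
Q(O) = -7 (Q(O) = -6 - 1 = -7)
N = 1 (N = 3 - (12 + 5*(-2)) = 3 - (12 - 10) = 3 - 1*2 = 3 - 2 = 1)
N*Q(Y(W(4, -3), w(6))) = 1*(-7) = -7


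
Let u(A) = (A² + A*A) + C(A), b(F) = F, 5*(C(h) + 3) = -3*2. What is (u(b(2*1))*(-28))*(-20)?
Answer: 2128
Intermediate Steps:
C(h) = -21/5 (C(h) = -3 + (-3*2)/5 = -3 + (⅕)*(-6) = -3 - 6/5 = -21/5)
u(A) = -21/5 + 2*A² (u(A) = (A² + A*A) - 21/5 = (A² + A²) - 21/5 = 2*A² - 21/5 = -21/5 + 2*A²)
(u(b(2*1))*(-28))*(-20) = ((-21/5 + 2*(2*1)²)*(-28))*(-20) = ((-21/5 + 2*2²)*(-28))*(-20) = ((-21/5 + 2*4)*(-28))*(-20) = ((-21/5 + 8)*(-28))*(-20) = ((19/5)*(-28))*(-20) = -532/5*(-20) = 2128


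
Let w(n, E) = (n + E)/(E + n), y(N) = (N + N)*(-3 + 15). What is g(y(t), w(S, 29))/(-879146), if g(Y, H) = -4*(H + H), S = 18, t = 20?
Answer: 4/439573 ≈ 9.0997e-6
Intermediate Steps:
y(N) = 24*N (y(N) = (2*N)*12 = 24*N)
w(n, E) = 1 (w(n, E) = (E + n)/(E + n) = 1)
g(Y, H) = -8*H
g(y(t), w(S, 29))/(-879146) = -8*1/(-879146) = -8*(-1/879146) = 4/439573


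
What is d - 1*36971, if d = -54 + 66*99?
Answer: -30491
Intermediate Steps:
d = 6480 (d = -54 + 6534 = 6480)
d - 1*36971 = 6480 - 1*36971 = 6480 - 36971 = -30491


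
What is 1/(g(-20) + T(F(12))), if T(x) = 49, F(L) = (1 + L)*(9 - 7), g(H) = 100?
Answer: 1/149 ≈ 0.0067114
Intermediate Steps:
F(L) = 2 + 2*L (F(L) = (1 + L)*2 = 2 + 2*L)
1/(g(-20) + T(F(12))) = 1/(100 + 49) = 1/149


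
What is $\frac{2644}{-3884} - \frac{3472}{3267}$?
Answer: $- \frac{5530799}{3172257} \approx -1.7435$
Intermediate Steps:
$\frac{2644}{-3884} - \frac{3472}{3267} = 2644 \left(- \frac{1}{3884}\right) - \frac{3472}{3267} = - \frac{661}{971} - \frac{3472}{3267} = - \frac{5530799}{3172257}$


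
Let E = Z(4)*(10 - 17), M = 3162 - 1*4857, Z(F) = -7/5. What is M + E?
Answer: -8426/5 ≈ -1685.2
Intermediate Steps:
Z(F) = -7/5 (Z(F) = -7*1/5 = -7/5)
M = -1695 (M = 3162 - 4857 = -1695)
E = 49/5 (E = -7*(10 - 17)/5 = -7/5*(-7) = 49/5 ≈ 9.8000)
M + E = -1695 + 49/5 = -8426/5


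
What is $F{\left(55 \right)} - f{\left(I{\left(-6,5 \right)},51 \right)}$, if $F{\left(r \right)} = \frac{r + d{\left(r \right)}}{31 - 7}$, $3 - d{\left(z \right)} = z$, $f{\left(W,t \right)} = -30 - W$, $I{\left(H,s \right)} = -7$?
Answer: $\frac{185}{8} \approx 23.125$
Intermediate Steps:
$d{\left(z \right)} = 3 - z$
$F{\left(r \right)} = \frac{1}{8}$ ($F{\left(r \right)} = \frac{r - \left(-3 + r\right)}{31 - 7} = \frac{3}{24} = 3 \cdot \frac{1}{24} = \frac{1}{8}$)
$F{\left(55 \right)} - f{\left(I{\left(-6,5 \right)},51 \right)} = \frac{1}{8} - \left(-30 - -7\right) = \frac{1}{8} - \left(-30 + 7\right) = \frac{1}{8} - -23 = \frac{1}{8} + 23 = \frac{185}{8}$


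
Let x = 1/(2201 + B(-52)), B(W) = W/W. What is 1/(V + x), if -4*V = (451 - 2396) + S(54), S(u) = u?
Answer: 4404/2081993 ≈ 0.0021153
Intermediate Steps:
B(W) = 1
x = 1/2202 (x = 1/(2201 + 1) = 1/2202 ≈ 0.00045413)
V = 1891/4 (V = -((451 - 2396) + 54)/4 = -(-1945 + 54)/4 = -¼*(-1891) = 1891/4 ≈ 472.75)
1/(V + x) = 1/(1891/4 + 1/2202) = 1/(2081993/4404) = 4404/2081993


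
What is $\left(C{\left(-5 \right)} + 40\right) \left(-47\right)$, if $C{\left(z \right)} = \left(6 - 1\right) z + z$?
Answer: $-470$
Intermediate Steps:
$C{\left(z \right)} = 6 z$ ($C{\left(z \right)} = \left(6 - 1\right) z + z = 5 z + z = 6 z$)
$\left(C{\left(-5 \right)} + 40\right) \left(-47\right) = \left(6 \left(-5\right) + 40\right) \left(-47\right) = \left(-30 + 40\right) \left(-47\right) = 10 \left(-47\right) = -470$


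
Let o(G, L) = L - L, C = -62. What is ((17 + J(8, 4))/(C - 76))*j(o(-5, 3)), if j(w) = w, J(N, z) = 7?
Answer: 0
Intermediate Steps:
o(G, L) = 0
((17 + J(8, 4))/(C - 76))*j(o(-5, 3)) = ((17 + 7)/(-62 - 76))*0 = (24/(-138))*0 = (24*(-1/138))*0 = -4/23*0 = 0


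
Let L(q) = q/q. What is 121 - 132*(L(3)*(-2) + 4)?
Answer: -143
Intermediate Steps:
L(q) = 1
121 - 132*(L(3)*(-2) + 4) = 121 - 132*(1*(-2) + 4) = 121 - 132*(-2 + 4) = 121 - 132*2 = 121 - 264 = -143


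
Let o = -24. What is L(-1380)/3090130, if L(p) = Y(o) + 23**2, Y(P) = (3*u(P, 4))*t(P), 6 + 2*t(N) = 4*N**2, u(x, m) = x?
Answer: -82199/3090130 ≈ -0.026601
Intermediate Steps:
t(N) = -3 + 2*N**2 (t(N) = -3 + (4*N**2)/2 = -3 + 2*N**2)
Y(P) = 3*P*(-3 + 2*P**2) (Y(P) = (3*P)*(-3 + 2*P**2) = 3*P*(-3 + 2*P**2))
L(p) = -82199 (L(p) = (-9*(-24) + 6*(-24)**3) + 23**2 = (216 + 6*(-13824)) + 529 = (216 - 82944) + 529 = -82728 + 529 = -82199)
L(-1380)/3090130 = -82199/3090130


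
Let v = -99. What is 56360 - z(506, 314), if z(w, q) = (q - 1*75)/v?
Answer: 5579879/99 ≈ 56362.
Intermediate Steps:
z(w, q) = 25/33 - q/99 (z(w, q) = (q - 1*75)/(-99) = (q - 75)*(-1/99) = (-75 + q)*(-1/99) = 25/33 - q/99)
56360 - z(506, 314) = 56360 - (25/33 - 1/99*314) = 56360 - (25/33 - 314/99) = 56360 - 1*(-239/99) = 56360 + 239/99 = 5579879/99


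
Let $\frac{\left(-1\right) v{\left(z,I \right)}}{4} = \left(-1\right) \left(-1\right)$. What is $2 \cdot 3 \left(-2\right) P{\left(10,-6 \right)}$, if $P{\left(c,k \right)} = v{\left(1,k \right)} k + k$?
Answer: $-216$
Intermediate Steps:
$v{\left(z,I \right)} = -4$ ($v{\left(z,I \right)} = - 4 \left(\left(-1\right) \left(-1\right)\right) = \left(-4\right) 1 = -4$)
$P{\left(c,k \right)} = - 3 k$ ($P{\left(c,k \right)} = - 4 k + k = - 3 k$)
$2 \cdot 3 \left(-2\right) P{\left(10,-6 \right)} = 2 \cdot 3 \left(-2\right) \left(\left(-3\right) \left(-6\right)\right) = 6 \left(-2\right) 18 = \left(-12\right) 18 = -216$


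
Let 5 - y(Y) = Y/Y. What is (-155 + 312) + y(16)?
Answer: 161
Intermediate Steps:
y(Y) = 4 (y(Y) = 5 - Y/Y = 5 - 1*1 = 5 - 1 = 4)
(-155 + 312) + y(16) = (-155 + 312) + 4 = 157 + 4 = 161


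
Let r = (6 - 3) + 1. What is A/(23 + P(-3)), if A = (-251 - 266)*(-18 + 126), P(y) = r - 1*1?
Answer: -27918/13 ≈ -2147.5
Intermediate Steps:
r = 4 (r = 3 + 1 = 4)
P(y) = 3 (P(y) = 4 - 1*1 = 4 - 1 = 3)
A = -55836 (A = -517*108 = -55836)
A/(23 + P(-3)) = -55836/(23 + 3) = -55836/26 = -55836*1/26 = -27918/13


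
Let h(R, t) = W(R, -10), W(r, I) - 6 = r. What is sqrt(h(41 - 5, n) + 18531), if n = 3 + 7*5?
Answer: sqrt(18573) ≈ 136.28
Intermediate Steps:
n = 38 (n = 3 + 35 = 38)
W(r, I) = 6 + r
h(R, t) = 6 + R
sqrt(h(41 - 5, n) + 18531) = sqrt((6 + (41 - 5)) + 18531) = sqrt((6 + 36) + 18531) = sqrt(42 + 18531) = sqrt(18573)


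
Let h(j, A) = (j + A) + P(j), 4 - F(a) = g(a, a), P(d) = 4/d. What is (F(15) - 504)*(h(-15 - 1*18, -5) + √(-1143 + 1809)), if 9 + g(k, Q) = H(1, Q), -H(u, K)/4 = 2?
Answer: 202538/11 - 1449*√74 ≈ 5947.8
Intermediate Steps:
H(u, K) = -8 (H(u, K) = -4*2 = -8)
g(k, Q) = -17 (g(k, Q) = -9 - 8 = -17)
F(a) = 21 (F(a) = 4 - 1*(-17) = 4 + 17 = 21)
h(j, A) = A + j + 4/j (h(j, A) = (j + A) + 4/j = (A + j) + 4/j = A + j + 4/j)
(F(15) - 504)*(h(-15 - 1*18, -5) + √(-1143 + 1809)) = (21 - 504)*((-5 + (-15 - 1*18) + 4/(-15 - 1*18)) + √(-1143 + 1809)) = -483*((-5 + (-15 - 18) + 4/(-15 - 18)) + √666) = -483*((-5 - 33 + 4/(-33)) + 3*√74) = -483*((-5 - 33 + 4*(-1/33)) + 3*√74) = -483*((-5 - 33 - 4/33) + 3*√74) = -483*(-1258/33 + 3*√74) = 202538/11 - 1449*√74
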